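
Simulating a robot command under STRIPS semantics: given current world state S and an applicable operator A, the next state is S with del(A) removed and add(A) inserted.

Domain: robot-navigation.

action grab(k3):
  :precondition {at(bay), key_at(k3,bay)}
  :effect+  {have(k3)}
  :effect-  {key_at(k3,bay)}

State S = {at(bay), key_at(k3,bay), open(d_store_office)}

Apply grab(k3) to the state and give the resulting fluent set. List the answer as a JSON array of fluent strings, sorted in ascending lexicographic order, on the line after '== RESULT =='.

Progress:
  pre ⊆ S: {at(bay), key_at(k3,bay)} ⊆ S  — applicable
  S \ del = {at(bay), open(d_store_office)}
  ∪ add   = {at(bay), have(k3), open(d_store_office)}

== RESULT ==
["at(bay)", "have(k3)", "open(d_store_office)"]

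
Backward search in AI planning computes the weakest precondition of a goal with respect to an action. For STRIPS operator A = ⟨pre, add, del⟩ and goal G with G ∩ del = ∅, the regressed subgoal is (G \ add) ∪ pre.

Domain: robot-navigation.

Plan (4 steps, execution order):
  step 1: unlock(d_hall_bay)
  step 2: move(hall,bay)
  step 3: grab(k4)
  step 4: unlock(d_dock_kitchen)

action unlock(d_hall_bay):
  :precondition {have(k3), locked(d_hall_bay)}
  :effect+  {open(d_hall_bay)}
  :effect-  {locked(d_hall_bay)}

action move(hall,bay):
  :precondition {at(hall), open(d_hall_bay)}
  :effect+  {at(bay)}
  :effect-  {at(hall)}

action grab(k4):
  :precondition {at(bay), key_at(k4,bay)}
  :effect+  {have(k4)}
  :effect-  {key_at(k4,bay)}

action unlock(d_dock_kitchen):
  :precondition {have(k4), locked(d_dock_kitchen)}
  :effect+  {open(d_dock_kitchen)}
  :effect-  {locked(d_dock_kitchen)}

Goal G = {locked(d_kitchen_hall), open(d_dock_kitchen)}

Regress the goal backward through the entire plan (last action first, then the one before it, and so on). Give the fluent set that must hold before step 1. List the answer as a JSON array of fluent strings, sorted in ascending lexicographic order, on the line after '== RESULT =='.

Work backward from the goal:
  through step 4 (unlock(d_dock_kitchen)): drop {open(d_dock_kitchen)}, keep {locked(d_kitchen_hall)}, require {have(k4), locked(d_dock_kitchen)}
    → {have(k4), locked(d_dock_kitchen), locked(d_kitchen_hall)}
  through step 3 (grab(k4)): drop {have(k4)}, keep {locked(d_dock_kitchen), locked(d_kitchen_hall)}, require {at(bay), key_at(k4,bay)}
    → {at(bay), key_at(k4,bay), locked(d_dock_kitchen), locked(d_kitchen_hall)}
  through step 2 (move(hall,bay)): drop {at(bay)}, keep {key_at(k4,bay), locked(d_dock_kitchen), locked(d_kitchen_hall)}, require {at(hall), open(d_hall_bay)}
    → {at(hall), key_at(k4,bay), locked(d_dock_kitchen), locked(d_kitchen_hall), open(d_hall_bay)}
  through step 1 (unlock(d_hall_bay)): drop {open(d_hall_bay)}, keep {at(hall), key_at(k4,bay), locked(d_dock_kitchen), locked(d_kitchen_hall)}, require {have(k3), locked(d_hall_bay)}
    → {at(hall), have(k3), key_at(k4,bay), locked(d_dock_kitchen), locked(d_hall_bay), locked(d_kitchen_hall)}

== RESULT ==
["at(hall)", "have(k3)", "key_at(k4,bay)", "locked(d_dock_kitchen)", "locked(d_hall_bay)", "locked(d_kitchen_hall)"]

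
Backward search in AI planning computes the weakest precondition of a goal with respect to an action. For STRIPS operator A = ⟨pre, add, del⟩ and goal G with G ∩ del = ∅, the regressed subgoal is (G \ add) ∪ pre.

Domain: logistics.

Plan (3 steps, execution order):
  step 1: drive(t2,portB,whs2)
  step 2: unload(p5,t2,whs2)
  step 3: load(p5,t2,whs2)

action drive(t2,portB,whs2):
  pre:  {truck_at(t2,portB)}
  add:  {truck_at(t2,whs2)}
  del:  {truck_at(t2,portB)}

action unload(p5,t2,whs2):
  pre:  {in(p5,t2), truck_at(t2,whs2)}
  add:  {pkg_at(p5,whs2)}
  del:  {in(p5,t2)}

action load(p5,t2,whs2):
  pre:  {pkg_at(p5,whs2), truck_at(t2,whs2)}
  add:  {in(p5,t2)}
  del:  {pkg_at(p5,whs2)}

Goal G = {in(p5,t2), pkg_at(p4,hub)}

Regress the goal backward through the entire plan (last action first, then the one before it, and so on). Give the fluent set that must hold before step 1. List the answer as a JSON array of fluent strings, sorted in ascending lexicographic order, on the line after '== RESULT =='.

Regress step by step:
  through step 3 (load(p5,t2,whs2)): drop {in(p5,t2)}, keep {pkg_at(p4,hub)}, require {pkg_at(p5,whs2), truck_at(t2,whs2)}
    → {pkg_at(p4,hub), pkg_at(p5,whs2), truck_at(t2,whs2)}
  through step 2 (unload(p5,t2,whs2)): drop {pkg_at(p5,whs2)}, keep {pkg_at(p4,hub), truck_at(t2,whs2)}, require {in(p5,t2), truck_at(t2,whs2)}
    → {in(p5,t2), pkg_at(p4,hub), truck_at(t2,whs2)}
  through step 1 (drive(t2,portB,whs2)): drop {truck_at(t2,whs2)}, keep {in(p5,t2), pkg_at(p4,hub)}, require {truck_at(t2,portB)}
    → {in(p5,t2), pkg_at(p4,hub), truck_at(t2,portB)}

== RESULT ==
["in(p5,t2)", "pkg_at(p4,hub)", "truck_at(t2,portB)"]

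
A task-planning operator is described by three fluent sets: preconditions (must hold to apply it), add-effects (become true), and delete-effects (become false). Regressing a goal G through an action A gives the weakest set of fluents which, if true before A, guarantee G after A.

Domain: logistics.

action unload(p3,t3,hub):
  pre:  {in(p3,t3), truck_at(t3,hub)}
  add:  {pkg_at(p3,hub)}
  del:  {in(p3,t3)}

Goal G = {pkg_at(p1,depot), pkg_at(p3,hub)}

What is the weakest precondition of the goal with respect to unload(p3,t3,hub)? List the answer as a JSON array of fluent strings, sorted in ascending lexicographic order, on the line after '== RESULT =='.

Compute (G \ add) ∪ pre:
  G ∩ del = {}  (empty — regression defined)
  G \ add = {pkg_at(p1,depot), pkg_at(p3,hub)} \ {pkg_at(p3,hub)} = {pkg_at(p1,depot)}
  ∪ pre   = {pkg_at(p1,depot)} ∪ {in(p3,t3), truck_at(t3,hub)}
          = {in(p3,t3), pkg_at(p1,depot), truck_at(t3,hub)}

== RESULT ==
["in(p3,t3)", "pkg_at(p1,depot)", "truck_at(t3,hub)"]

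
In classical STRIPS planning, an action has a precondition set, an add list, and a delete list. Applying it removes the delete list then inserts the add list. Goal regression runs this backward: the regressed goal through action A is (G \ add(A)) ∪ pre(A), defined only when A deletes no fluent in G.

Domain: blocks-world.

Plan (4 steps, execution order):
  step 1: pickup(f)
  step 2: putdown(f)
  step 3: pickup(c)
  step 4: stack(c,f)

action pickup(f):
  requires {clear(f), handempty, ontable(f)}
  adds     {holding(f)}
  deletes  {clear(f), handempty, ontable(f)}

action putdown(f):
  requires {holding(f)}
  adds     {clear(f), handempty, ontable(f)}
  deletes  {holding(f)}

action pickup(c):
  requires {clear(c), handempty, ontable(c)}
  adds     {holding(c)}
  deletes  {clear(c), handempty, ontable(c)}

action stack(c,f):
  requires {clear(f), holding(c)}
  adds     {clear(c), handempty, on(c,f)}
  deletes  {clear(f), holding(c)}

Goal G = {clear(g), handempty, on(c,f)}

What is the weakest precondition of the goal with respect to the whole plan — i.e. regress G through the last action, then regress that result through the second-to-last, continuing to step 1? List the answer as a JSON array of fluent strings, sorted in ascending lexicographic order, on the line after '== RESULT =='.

Work backward from the goal:
  through step 4 (stack(c,f)): drop {handempty, on(c,f)}, keep {clear(g)}, require {clear(f), holding(c)}
    → {clear(f), clear(g), holding(c)}
  through step 3 (pickup(c)): drop {holding(c)}, keep {clear(f), clear(g)}, require {clear(c), handempty, ontable(c)}
    → {clear(c), clear(f), clear(g), handempty, ontable(c)}
  through step 2 (putdown(f)): drop {clear(f), handempty}, keep {clear(c), clear(g), ontable(c)}, require {holding(f)}
    → {clear(c), clear(g), holding(f), ontable(c)}
  through step 1 (pickup(f)): drop {holding(f)}, keep {clear(c), clear(g), ontable(c)}, require {clear(f), handempty, ontable(f)}
    → {clear(c), clear(f), clear(g), handempty, ontable(c), ontable(f)}

== RESULT ==
["clear(c)", "clear(f)", "clear(g)", "handempty", "ontable(c)", "ontable(f)"]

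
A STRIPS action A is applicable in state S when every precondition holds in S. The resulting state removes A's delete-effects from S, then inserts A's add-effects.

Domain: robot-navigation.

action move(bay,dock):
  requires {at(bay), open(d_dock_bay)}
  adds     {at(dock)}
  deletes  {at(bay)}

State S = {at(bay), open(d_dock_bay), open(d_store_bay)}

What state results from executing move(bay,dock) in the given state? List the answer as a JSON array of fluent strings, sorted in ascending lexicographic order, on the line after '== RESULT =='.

Progress:
  pre ⊆ S: {at(bay), open(d_dock_bay)} ⊆ S  — applicable
  S \ del = {open(d_dock_bay), open(d_store_bay)}
  ∪ add   = {at(dock), open(d_dock_bay), open(d_store_bay)}

== RESULT ==
["at(dock)", "open(d_dock_bay)", "open(d_store_bay)"]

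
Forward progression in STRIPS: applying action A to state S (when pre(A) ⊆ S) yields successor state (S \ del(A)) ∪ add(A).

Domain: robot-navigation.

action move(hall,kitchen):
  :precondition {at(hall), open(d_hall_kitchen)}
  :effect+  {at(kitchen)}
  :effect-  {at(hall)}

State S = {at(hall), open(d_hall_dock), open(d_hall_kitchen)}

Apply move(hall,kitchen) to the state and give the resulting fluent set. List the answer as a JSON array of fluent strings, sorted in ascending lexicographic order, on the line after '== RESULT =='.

Progress:
  pre ⊆ S: {at(hall), open(d_hall_kitchen)} ⊆ S  — applicable
  S \ del = {open(d_hall_dock), open(d_hall_kitchen)}
  ∪ add   = {at(kitchen), open(d_hall_dock), open(d_hall_kitchen)}

== RESULT ==
["at(kitchen)", "open(d_hall_dock)", "open(d_hall_kitchen)"]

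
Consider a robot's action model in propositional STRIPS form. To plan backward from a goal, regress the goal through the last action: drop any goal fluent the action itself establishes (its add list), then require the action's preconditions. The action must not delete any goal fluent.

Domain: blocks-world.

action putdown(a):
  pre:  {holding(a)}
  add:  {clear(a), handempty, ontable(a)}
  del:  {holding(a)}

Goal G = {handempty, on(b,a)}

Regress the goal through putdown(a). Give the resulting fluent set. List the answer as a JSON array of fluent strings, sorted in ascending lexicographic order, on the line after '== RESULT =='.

Regress:
  G ∩ del = {}  (empty — regression defined)
  G \ add = {handempty, on(b,a)} \ {clear(a), handempty, ontable(a)} = {on(b,a)}
  ∪ pre   = {on(b,a)} ∪ {holding(a)}
          = {holding(a), on(b,a)}

== RESULT ==
["holding(a)", "on(b,a)"]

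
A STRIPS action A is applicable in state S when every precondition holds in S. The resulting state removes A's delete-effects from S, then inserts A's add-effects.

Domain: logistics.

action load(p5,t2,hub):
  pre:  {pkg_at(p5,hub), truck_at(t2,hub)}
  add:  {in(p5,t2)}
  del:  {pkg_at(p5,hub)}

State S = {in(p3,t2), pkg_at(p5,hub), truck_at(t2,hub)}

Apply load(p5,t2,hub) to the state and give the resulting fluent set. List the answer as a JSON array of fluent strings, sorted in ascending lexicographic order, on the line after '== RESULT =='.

Compute (S \ del) ∪ add:
  pre ⊆ S: {pkg_at(p5,hub), truck_at(t2,hub)} ⊆ S  — applicable
  S \ del = {in(p3,t2), truck_at(t2,hub)}
  ∪ add   = {in(p3,t2), in(p5,t2), truck_at(t2,hub)}

== RESULT ==
["in(p3,t2)", "in(p5,t2)", "truck_at(t2,hub)"]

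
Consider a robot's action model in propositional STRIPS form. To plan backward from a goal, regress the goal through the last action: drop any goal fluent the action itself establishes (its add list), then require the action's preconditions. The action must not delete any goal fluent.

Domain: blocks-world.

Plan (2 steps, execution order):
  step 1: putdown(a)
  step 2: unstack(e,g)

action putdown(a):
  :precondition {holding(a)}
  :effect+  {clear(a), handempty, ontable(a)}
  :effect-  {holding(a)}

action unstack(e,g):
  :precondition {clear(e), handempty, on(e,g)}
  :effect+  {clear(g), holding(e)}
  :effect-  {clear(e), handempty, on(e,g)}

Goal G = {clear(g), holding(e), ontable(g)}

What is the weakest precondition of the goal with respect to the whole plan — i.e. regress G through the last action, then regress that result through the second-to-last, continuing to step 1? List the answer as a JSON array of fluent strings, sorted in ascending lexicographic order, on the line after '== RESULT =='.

Regress step by step:
  through step 2 (unstack(e,g)): drop {clear(g), holding(e)}, keep {ontable(g)}, require {clear(e), handempty, on(e,g)}
    → {clear(e), handempty, on(e,g), ontable(g)}
  through step 1 (putdown(a)): drop {handempty}, keep {clear(e), on(e,g), ontable(g)}, require {holding(a)}
    → {clear(e), holding(a), on(e,g), ontable(g)}

== RESULT ==
["clear(e)", "holding(a)", "on(e,g)", "ontable(g)"]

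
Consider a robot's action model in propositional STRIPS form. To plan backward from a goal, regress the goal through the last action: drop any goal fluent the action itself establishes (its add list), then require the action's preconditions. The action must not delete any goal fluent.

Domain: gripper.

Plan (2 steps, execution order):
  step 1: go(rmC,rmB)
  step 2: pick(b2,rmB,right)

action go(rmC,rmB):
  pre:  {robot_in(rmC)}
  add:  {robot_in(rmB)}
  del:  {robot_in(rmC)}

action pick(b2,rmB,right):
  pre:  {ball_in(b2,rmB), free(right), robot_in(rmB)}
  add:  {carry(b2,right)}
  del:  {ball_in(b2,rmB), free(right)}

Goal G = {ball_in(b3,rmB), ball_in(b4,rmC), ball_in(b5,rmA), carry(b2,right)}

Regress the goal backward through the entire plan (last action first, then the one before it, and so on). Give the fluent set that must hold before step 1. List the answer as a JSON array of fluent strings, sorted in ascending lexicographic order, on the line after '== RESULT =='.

Regress step by step:
  through step 2 (pick(b2,rmB,right)): drop {carry(b2,right)}, keep {ball_in(b3,rmB), ball_in(b4,rmC), ball_in(b5,rmA)}, require {ball_in(b2,rmB), free(right), robot_in(rmB)}
    → {ball_in(b2,rmB), ball_in(b3,rmB), ball_in(b4,rmC), ball_in(b5,rmA), free(right), robot_in(rmB)}
  through step 1 (go(rmC,rmB)): drop {robot_in(rmB)}, keep {ball_in(b2,rmB), ball_in(b3,rmB), ball_in(b4,rmC), ball_in(b5,rmA), free(right)}, require {robot_in(rmC)}
    → {ball_in(b2,rmB), ball_in(b3,rmB), ball_in(b4,rmC), ball_in(b5,rmA), free(right), robot_in(rmC)}

== RESULT ==
["ball_in(b2,rmB)", "ball_in(b3,rmB)", "ball_in(b4,rmC)", "ball_in(b5,rmA)", "free(right)", "robot_in(rmC)"]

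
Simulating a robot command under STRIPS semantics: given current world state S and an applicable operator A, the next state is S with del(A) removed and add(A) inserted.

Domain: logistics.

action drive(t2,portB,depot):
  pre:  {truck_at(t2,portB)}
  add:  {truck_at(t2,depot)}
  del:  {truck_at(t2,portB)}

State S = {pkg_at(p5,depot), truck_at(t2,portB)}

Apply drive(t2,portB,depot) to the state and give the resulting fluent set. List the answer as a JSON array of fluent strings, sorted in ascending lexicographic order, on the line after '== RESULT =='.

Compute (S \ del) ∪ add:
  pre ⊆ S: {truck_at(t2,portB)} ⊆ S  — applicable
  S \ del = {pkg_at(p5,depot)}
  ∪ add   = {pkg_at(p5,depot), truck_at(t2,depot)}

== RESULT ==
["pkg_at(p5,depot)", "truck_at(t2,depot)"]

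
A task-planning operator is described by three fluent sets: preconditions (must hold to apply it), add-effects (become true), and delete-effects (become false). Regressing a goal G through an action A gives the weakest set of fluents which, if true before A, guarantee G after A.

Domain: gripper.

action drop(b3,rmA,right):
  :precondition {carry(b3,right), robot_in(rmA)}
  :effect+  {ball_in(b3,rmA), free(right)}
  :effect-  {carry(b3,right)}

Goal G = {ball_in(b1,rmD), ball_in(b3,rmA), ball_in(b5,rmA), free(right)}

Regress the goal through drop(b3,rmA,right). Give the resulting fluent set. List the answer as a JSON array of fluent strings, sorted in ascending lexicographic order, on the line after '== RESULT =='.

Regress:
  G ∩ del = {}  (empty — regression defined)
  G \ add = {ball_in(b1,rmD), ball_in(b3,rmA), ball_in(b5,rmA), free(right)} \ {ball_in(b3,rmA), free(right)} = {ball_in(b1,rmD), ball_in(b5,rmA)}
  ∪ pre   = {ball_in(b1,rmD), ball_in(b5,rmA)} ∪ {carry(b3,right), robot_in(rmA)}
          = {ball_in(b1,rmD), ball_in(b5,rmA), carry(b3,right), robot_in(rmA)}

== RESULT ==
["ball_in(b1,rmD)", "ball_in(b5,rmA)", "carry(b3,right)", "robot_in(rmA)"]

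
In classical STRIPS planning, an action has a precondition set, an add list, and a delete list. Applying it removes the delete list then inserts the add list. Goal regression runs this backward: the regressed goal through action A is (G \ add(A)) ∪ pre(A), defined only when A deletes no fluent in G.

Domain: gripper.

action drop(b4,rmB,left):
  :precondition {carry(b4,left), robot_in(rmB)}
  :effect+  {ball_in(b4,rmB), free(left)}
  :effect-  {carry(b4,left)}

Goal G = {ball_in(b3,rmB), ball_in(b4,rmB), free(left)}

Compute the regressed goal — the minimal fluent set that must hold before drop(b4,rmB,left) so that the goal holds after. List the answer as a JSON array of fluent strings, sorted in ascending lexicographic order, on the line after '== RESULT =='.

Compute (G \ add) ∪ pre:
  G ∩ del = {}  (empty — regression defined)
  G \ add = {ball_in(b3,rmB), ball_in(b4,rmB), free(left)} \ {ball_in(b4,rmB), free(left)} = {ball_in(b3,rmB)}
  ∪ pre   = {ball_in(b3,rmB)} ∪ {carry(b4,left), robot_in(rmB)}
          = {ball_in(b3,rmB), carry(b4,left), robot_in(rmB)}

== RESULT ==
["ball_in(b3,rmB)", "carry(b4,left)", "robot_in(rmB)"]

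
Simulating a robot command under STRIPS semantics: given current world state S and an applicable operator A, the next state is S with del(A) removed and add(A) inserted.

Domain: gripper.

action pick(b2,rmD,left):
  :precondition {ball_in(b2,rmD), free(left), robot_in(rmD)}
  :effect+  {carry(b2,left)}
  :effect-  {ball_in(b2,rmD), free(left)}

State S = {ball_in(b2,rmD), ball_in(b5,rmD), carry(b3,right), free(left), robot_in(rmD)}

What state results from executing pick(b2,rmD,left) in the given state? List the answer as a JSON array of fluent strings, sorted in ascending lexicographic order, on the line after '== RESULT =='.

Progress:
  pre ⊆ S: {ball_in(b2,rmD), free(left), robot_in(rmD)} ⊆ S  — applicable
  S \ del = {ball_in(b5,rmD), carry(b3,right), robot_in(rmD)}
  ∪ add   = {ball_in(b5,rmD), carry(b2,left), carry(b3,right), robot_in(rmD)}

== RESULT ==
["ball_in(b5,rmD)", "carry(b2,left)", "carry(b3,right)", "robot_in(rmD)"]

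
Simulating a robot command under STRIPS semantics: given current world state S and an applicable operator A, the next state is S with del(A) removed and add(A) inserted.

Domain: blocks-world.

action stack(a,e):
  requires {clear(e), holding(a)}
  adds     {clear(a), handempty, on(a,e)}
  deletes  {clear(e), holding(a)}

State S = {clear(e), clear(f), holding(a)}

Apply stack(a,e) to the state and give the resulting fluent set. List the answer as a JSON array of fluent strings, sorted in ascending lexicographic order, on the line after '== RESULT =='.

Progress:
  pre ⊆ S: {clear(e), holding(a)} ⊆ S  — applicable
  S \ del = {clear(f)}
  ∪ add   = {clear(a), clear(f), handempty, on(a,e)}

== RESULT ==
["clear(a)", "clear(f)", "handempty", "on(a,e)"]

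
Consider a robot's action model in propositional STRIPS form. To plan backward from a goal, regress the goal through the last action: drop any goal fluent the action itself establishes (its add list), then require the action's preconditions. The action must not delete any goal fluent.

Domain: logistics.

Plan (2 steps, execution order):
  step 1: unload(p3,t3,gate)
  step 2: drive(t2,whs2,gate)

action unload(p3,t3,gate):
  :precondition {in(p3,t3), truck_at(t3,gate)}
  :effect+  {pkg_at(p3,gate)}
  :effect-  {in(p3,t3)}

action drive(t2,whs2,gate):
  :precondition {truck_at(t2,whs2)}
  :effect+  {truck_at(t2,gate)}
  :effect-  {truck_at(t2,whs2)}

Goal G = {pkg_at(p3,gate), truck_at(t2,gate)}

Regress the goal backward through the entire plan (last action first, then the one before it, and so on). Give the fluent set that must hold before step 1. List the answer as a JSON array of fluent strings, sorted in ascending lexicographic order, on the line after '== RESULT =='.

Work backward from the goal:
  through step 2 (drive(t2,whs2,gate)): drop {truck_at(t2,gate)}, keep {pkg_at(p3,gate)}, require {truck_at(t2,whs2)}
    → {pkg_at(p3,gate), truck_at(t2,whs2)}
  through step 1 (unload(p3,t3,gate)): drop {pkg_at(p3,gate)}, keep {truck_at(t2,whs2)}, require {in(p3,t3), truck_at(t3,gate)}
    → {in(p3,t3), truck_at(t2,whs2), truck_at(t3,gate)}

== RESULT ==
["in(p3,t3)", "truck_at(t2,whs2)", "truck_at(t3,gate)"]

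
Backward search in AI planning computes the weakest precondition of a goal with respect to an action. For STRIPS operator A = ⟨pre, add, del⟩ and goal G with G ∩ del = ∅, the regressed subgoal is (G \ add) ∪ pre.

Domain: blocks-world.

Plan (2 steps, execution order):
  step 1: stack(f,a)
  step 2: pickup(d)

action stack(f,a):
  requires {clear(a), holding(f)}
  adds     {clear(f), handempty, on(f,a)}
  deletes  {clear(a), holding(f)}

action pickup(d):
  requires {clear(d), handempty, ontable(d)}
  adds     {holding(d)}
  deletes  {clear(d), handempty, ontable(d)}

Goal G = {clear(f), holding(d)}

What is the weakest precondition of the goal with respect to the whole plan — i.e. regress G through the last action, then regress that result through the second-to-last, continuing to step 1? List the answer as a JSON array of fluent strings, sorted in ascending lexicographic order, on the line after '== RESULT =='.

Regress step by step:
  through step 2 (pickup(d)): drop {holding(d)}, keep {clear(f)}, require {clear(d), handempty, ontable(d)}
    → {clear(d), clear(f), handempty, ontable(d)}
  through step 1 (stack(f,a)): drop {clear(f), handempty}, keep {clear(d), ontable(d)}, require {clear(a), holding(f)}
    → {clear(a), clear(d), holding(f), ontable(d)}

== RESULT ==
["clear(a)", "clear(d)", "holding(f)", "ontable(d)"]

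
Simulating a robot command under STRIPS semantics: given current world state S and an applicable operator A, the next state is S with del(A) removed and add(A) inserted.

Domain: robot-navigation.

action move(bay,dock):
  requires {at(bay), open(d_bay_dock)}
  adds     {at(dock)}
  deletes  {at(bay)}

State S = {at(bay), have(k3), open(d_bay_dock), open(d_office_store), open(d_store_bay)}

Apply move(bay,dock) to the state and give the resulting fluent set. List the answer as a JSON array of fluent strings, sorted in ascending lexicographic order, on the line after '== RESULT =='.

Compute (S \ del) ∪ add:
  pre ⊆ S: {at(bay), open(d_bay_dock)} ⊆ S  — applicable
  S \ del = {have(k3), open(d_bay_dock), open(d_office_store), open(d_store_bay)}
  ∪ add   = {at(dock), have(k3), open(d_bay_dock), open(d_office_store), open(d_store_bay)}

== RESULT ==
["at(dock)", "have(k3)", "open(d_bay_dock)", "open(d_office_store)", "open(d_store_bay)"]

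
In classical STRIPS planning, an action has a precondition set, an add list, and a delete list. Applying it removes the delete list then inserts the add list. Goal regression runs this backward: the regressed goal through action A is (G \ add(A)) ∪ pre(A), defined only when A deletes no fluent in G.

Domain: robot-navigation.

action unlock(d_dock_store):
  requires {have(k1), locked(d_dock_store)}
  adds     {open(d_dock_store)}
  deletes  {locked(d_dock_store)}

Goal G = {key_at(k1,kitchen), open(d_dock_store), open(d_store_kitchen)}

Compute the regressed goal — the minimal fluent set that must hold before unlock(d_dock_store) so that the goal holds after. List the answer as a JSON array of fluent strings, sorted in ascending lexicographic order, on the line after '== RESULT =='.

Compute (G \ add) ∪ pre:
  G ∩ del = {}  (empty — regression defined)
  G \ add = {key_at(k1,kitchen), open(d_dock_store), open(d_store_kitchen)} \ {open(d_dock_store)} = {key_at(k1,kitchen), open(d_store_kitchen)}
  ∪ pre   = {key_at(k1,kitchen), open(d_store_kitchen)} ∪ {have(k1), locked(d_dock_store)}
          = {have(k1), key_at(k1,kitchen), locked(d_dock_store), open(d_store_kitchen)}

== RESULT ==
["have(k1)", "key_at(k1,kitchen)", "locked(d_dock_store)", "open(d_store_kitchen)"]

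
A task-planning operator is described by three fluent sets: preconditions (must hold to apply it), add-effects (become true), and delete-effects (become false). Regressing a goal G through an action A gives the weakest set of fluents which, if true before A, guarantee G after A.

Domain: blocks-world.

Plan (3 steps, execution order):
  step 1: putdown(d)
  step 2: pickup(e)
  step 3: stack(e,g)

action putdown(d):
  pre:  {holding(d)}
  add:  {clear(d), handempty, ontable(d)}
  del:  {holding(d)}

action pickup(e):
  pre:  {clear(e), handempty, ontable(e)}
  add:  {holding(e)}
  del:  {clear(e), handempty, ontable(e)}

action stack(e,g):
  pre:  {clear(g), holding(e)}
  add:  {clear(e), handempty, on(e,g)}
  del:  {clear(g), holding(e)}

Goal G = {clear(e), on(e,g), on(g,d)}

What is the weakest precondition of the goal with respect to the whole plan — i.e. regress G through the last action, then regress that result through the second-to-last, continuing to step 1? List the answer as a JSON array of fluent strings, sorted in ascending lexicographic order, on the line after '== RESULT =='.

Work backward from the goal:
  through step 3 (stack(e,g)): drop {clear(e), on(e,g)}, keep {on(g,d)}, require {clear(g), holding(e)}
    → {clear(g), holding(e), on(g,d)}
  through step 2 (pickup(e)): drop {holding(e)}, keep {clear(g), on(g,d)}, require {clear(e), handempty, ontable(e)}
    → {clear(e), clear(g), handempty, on(g,d), ontable(e)}
  through step 1 (putdown(d)): drop {handempty}, keep {clear(e), clear(g), on(g,d), ontable(e)}, require {holding(d)}
    → {clear(e), clear(g), holding(d), on(g,d), ontable(e)}

== RESULT ==
["clear(e)", "clear(g)", "holding(d)", "on(g,d)", "ontable(e)"]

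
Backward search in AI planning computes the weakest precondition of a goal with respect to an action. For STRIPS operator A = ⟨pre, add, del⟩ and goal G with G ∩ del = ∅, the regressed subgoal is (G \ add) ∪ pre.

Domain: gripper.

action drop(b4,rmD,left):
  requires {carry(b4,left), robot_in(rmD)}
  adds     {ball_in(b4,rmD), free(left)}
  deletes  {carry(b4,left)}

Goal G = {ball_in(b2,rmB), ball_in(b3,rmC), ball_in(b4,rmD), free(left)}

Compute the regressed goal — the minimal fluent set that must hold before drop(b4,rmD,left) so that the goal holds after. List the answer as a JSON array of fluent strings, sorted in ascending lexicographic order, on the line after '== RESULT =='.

Regress:
  G ∩ del = {}  (empty — regression defined)
  G \ add = {ball_in(b2,rmB), ball_in(b3,rmC), ball_in(b4,rmD), free(left)} \ {ball_in(b4,rmD), free(left)} = {ball_in(b2,rmB), ball_in(b3,rmC)}
  ∪ pre   = {ball_in(b2,rmB), ball_in(b3,rmC)} ∪ {carry(b4,left), robot_in(rmD)}
          = {ball_in(b2,rmB), ball_in(b3,rmC), carry(b4,left), robot_in(rmD)}

== RESULT ==
["ball_in(b2,rmB)", "ball_in(b3,rmC)", "carry(b4,left)", "robot_in(rmD)"]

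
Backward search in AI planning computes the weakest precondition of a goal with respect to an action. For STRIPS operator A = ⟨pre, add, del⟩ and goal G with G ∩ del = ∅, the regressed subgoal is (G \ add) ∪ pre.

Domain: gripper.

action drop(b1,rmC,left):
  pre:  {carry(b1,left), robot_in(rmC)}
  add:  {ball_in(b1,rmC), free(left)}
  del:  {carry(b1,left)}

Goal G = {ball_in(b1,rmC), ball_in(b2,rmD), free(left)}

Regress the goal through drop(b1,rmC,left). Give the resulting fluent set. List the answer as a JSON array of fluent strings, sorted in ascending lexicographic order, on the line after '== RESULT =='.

Regress:
  G ∩ del = {}  (empty — regression defined)
  G \ add = {ball_in(b1,rmC), ball_in(b2,rmD), free(left)} \ {ball_in(b1,rmC), free(left)} = {ball_in(b2,rmD)}
  ∪ pre   = {ball_in(b2,rmD)} ∪ {carry(b1,left), robot_in(rmC)}
          = {ball_in(b2,rmD), carry(b1,left), robot_in(rmC)}

== RESULT ==
["ball_in(b2,rmD)", "carry(b1,left)", "robot_in(rmC)"]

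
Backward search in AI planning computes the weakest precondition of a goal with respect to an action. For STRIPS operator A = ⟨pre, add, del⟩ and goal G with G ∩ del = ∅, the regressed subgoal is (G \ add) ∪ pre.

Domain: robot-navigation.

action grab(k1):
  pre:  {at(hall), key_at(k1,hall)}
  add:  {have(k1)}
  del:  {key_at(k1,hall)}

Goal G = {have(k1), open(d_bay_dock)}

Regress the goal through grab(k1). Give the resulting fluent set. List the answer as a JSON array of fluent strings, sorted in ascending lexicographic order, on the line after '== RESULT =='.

Compute (G \ add) ∪ pre:
  G ∩ del = {}  (empty — regression defined)
  G \ add = {have(k1), open(d_bay_dock)} \ {have(k1)} = {open(d_bay_dock)}
  ∪ pre   = {open(d_bay_dock)} ∪ {at(hall), key_at(k1,hall)}
          = {at(hall), key_at(k1,hall), open(d_bay_dock)}

== RESULT ==
["at(hall)", "key_at(k1,hall)", "open(d_bay_dock)"]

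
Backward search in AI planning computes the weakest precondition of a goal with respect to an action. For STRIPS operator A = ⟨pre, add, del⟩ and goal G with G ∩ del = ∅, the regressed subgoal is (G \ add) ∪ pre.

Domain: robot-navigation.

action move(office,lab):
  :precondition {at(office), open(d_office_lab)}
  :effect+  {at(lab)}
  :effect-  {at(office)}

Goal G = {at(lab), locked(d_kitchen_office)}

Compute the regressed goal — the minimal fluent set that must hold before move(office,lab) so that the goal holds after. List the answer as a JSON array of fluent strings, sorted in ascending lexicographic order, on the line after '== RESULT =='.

Compute (G \ add) ∪ pre:
  G ∩ del = {}  (empty — regression defined)
  G \ add = {at(lab), locked(d_kitchen_office)} \ {at(lab)} = {locked(d_kitchen_office)}
  ∪ pre   = {locked(d_kitchen_office)} ∪ {at(office), open(d_office_lab)}
          = {at(office), locked(d_kitchen_office), open(d_office_lab)}

== RESULT ==
["at(office)", "locked(d_kitchen_office)", "open(d_office_lab)"]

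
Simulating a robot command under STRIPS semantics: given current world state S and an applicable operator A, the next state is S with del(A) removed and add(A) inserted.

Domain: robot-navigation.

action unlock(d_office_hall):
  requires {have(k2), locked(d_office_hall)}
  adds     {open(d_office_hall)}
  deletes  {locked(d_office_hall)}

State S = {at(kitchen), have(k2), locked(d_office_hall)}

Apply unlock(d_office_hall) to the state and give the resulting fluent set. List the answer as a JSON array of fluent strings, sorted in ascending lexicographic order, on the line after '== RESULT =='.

Progress:
  pre ⊆ S: {have(k2), locked(d_office_hall)} ⊆ S  — applicable
  S \ del = {at(kitchen), have(k2)}
  ∪ add   = {at(kitchen), have(k2), open(d_office_hall)}

== RESULT ==
["at(kitchen)", "have(k2)", "open(d_office_hall)"]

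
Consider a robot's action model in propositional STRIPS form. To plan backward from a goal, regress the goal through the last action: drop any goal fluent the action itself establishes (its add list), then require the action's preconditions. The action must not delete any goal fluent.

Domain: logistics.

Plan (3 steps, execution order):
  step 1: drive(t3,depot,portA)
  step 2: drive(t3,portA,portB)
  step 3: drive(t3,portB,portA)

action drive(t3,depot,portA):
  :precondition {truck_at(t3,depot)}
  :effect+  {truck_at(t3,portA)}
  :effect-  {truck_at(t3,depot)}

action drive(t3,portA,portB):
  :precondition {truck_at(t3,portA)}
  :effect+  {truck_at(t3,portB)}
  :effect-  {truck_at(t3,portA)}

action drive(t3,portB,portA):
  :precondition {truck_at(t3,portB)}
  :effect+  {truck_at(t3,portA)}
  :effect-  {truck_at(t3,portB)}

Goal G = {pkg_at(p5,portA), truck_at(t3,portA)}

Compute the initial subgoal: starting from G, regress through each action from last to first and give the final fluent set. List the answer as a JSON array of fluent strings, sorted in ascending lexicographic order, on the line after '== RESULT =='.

Work backward from the goal:
  through step 3 (drive(t3,portB,portA)): drop {truck_at(t3,portA)}, keep {pkg_at(p5,portA)}, require {truck_at(t3,portB)}
    → {pkg_at(p5,portA), truck_at(t3,portB)}
  through step 2 (drive(t3,portA,portB)): drop {truck_at(t3,portB)}, keep {pkg_at(p5,portA)}, require {truck_at(t3,portA)}
    → {pkg_at(p5,portA), truck_at(t3,portA)}
  through step 1 (drive(t3,depot,portA)): drop {truck_at(t3,portA)}, keep {pkg_at(p5,portA)}, require {truck_at(t3,depot)}
    → {pkg_at(p5,portA), truck_at(t3,depot)}

== RESULT ==
["pkg_at(p5,portA)", "truck_at(t3,depot)"]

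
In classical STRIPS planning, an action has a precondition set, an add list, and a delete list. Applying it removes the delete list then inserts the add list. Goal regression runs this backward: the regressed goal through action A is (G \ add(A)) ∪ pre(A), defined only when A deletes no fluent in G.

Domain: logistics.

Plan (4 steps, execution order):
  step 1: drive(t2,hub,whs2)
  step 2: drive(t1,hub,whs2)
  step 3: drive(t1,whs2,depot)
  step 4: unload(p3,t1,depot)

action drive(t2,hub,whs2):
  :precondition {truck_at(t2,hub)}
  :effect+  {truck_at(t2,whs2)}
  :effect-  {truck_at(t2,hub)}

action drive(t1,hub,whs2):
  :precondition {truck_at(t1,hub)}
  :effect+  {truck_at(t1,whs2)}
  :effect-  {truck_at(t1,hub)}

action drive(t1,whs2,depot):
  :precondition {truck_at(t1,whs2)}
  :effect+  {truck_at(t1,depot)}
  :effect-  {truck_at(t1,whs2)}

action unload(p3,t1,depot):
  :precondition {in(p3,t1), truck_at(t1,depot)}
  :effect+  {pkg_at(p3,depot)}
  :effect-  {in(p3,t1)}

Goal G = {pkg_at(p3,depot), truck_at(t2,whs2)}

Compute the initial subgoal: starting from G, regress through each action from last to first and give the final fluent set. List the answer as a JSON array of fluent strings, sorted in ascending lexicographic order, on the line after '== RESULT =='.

Work backward from the goal:
  through step 4 (unload(p3,t1,depot)): drop {pkg_at(p3,depot)}, keep {truck_at(t2,whs2)}, require {in(p3,t1), truck_at(t1,depot)}
    → {in(p3,t1), truck_at(t1,depot), truck_at(t2,whs2)}
  through step 3 (drive(t1,whs2,depot)): drop {truck_at(t1,depot)}, keep {in(p3,t1), truck_at(t2,whs2)}, require {truck_at(t1,whs2)}
    → {in(p3,t1), truck_at(t1,whs2), truck_at(t2,whs2)}
  through step 2 (drive(t1,hub,whs2)): drop {truck_at(t1,whs2)}, keep {in(p3,t1), truck_at(t2,whs2)}, require {truck_at(t1,hub)}
    → {in(p3,t1), truck_at(t1,hub), truck_at(t2,whs2)}
  through step 1 (drive(t2,hub,whs2)): drop {truck_at(t2,whs2)}, keep {in(p3,t1), truck_at(t1,hub)}, require {truck_at(t2,hub)}
    → {in(p3,t1), truck_at(t1,hub), truck_at(t2,hub)}

== RESULT ==
["in(p3,t1)", "truck_at(t1,hub)", "truck_at(t2,hub)"]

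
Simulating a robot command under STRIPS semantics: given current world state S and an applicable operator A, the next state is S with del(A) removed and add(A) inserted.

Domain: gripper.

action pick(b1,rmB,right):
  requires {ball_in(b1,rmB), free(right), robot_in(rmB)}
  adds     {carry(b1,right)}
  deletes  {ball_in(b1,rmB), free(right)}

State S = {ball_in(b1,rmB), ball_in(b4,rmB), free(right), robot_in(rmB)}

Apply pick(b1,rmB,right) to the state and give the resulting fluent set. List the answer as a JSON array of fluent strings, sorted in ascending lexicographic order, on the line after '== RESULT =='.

Compute (S \ del) ∪ add:
  pre ⊆ S: {ball_in(b1,rmB), free(right), robot_in(rmB)} ⊆ S  — applicable
  S \ del = {ball_in(b4,rmB), robot_in(rmB)}
  ∪ add   = {ball_in(b4,rmB), carry(b1,right), robot_in(rmB)}

== RESULT ==
["ball_in(b4,rmB)", "carry(b1,right)", "robot_in(rmB)"]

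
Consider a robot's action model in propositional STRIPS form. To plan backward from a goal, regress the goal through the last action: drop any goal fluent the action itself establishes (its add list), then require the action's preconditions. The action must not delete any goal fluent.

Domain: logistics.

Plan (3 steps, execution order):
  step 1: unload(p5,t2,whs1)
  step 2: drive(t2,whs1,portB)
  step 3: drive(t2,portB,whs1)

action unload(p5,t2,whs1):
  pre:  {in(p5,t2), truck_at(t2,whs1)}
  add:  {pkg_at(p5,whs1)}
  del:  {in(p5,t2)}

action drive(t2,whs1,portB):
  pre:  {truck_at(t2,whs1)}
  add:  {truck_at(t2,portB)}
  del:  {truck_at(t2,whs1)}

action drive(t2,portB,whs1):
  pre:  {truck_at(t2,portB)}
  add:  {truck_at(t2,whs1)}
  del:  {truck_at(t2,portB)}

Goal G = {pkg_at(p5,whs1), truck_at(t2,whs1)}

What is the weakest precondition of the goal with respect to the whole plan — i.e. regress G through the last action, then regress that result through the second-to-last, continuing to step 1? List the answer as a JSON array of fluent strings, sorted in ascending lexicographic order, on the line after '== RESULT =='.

Work backward from the goal:
  through step 3 (drive(t2,portB,whs1)): drop {truck_at(t2,whs1)}, keep {pkg_at(p5,whs1)}, require {truck_at(t2,portB)}
    → {pkg_at(p5,whs1), truck_at(t2,portB)}
  through step 2 (drive(t2,whs1,portB)): drop {truck_at(t2,portB)}, keep {pkg_at(p5,whs1)}, require {truck_at(t2,whs1)}
    → {pkg_at(p5,whs1), truck_at(t2,whs1)}
  through step 1 (unload(p5,t2,whs1)): drop {pkg_at(p5,whs1)}, keep {truck_at(t2,whs1)}, require {in(p5,t2), truck_at(t2,whs1)}
    → {in(p5,t2), truck_at(t2,whs1)}

== RESULT ==
["in(p5,t2)", "truck_at(t2,whs1)"]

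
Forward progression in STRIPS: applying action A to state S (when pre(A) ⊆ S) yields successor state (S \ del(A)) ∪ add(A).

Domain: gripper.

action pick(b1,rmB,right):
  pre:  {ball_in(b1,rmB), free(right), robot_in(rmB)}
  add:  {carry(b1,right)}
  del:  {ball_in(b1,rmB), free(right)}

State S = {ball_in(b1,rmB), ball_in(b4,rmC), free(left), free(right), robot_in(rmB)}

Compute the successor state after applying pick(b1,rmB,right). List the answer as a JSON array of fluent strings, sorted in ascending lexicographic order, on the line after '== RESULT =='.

Progress:
  pre ⊆ S: {ball_in(b1,rmB), free(right), robot_in(rmB)} ⊆ S  — applicable
  S \ del = {ball_in(b4,rmC), free(left), robot_in(rmB)}
  ∪ add   = {ball_in(b4,rmC), carry(b1,right), free(left), robot_in(rmB)}

== RESULT ==
["ball_in(b4,rmC)", "carry(b1,right)", "free(left)", "robot_in(rmB)"]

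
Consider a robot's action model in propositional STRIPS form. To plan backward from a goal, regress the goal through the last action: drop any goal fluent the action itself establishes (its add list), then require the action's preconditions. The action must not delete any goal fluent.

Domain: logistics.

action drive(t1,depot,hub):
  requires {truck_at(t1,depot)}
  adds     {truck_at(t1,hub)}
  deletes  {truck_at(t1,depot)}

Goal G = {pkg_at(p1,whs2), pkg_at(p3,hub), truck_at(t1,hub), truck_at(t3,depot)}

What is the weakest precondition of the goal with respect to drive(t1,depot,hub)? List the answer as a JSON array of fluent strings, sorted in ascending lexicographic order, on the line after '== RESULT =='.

Regress:
  G ∩ del = {}  (empty — regression defined)
  G \ add = {pkg_at(p1,whs2), pkg_at(p3,hub), truck_at(t1,hub), truck_at(t3,depot)} \ {truck_at(t1,hub)} = {pkg_at(p1,whs2), pkg_at(p3,hub), truck_at(t3,depot)}
  ∪ pre   = {pkg_at(p1,whs2), pkg_at(p3,hub), truck_at(t3,depot)} ∪ {truck_at(t1,depot)}
          = {pkg_at(p1,whs2), pkg_at(p3,hub), truck_at(t1,depot), truck_at(t3,depot)}

== RESULT ==
["pkg_at(p1,whs2)", "pkg_at(p3,hub)", "truck_at(t1,depot)", "truck_at(t3,depot)"]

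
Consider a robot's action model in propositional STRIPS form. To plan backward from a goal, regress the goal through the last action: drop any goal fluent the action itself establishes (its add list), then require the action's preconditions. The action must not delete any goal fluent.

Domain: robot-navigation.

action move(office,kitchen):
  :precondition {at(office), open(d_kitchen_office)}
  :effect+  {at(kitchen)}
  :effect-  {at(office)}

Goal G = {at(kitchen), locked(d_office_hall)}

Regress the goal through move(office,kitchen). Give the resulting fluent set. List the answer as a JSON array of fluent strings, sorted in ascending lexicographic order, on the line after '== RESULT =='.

Compute (G \ add) ∪ pre:
  G ∩ del = {}  (empty — regression defined)
  G \ add = {at(kitchen), locked(d_office_hall)} \ {at(kitchen)} = {locked(d_office_hall)}
  ∪ pre   = {locked(d_office_hall)} ∪ {at(office), open(d_kitchen_office)}
          = {at(office), locked(d_office_hall), open(d_kitchen_office)}

== RESULT ==
["at(office)", "locked(d_office_hall)", "open(d_kitchen_office)"]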